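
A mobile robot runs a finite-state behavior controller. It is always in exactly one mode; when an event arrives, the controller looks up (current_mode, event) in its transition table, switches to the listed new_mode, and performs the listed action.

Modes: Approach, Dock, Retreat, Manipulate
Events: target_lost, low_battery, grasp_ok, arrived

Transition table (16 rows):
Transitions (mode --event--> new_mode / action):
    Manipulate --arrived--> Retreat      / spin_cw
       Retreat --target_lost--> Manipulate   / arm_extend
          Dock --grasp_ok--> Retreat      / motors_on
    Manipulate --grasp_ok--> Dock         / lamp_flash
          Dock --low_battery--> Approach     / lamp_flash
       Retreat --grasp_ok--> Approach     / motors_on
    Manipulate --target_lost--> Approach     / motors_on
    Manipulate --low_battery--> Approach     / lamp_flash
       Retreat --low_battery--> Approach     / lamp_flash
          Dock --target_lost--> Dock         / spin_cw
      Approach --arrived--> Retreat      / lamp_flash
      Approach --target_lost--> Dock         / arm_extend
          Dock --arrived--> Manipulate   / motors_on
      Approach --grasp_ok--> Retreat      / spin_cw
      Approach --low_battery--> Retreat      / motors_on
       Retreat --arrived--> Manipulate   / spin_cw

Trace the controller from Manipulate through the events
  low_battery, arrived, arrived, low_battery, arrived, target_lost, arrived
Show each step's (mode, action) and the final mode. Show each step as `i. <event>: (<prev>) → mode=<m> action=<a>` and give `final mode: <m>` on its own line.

final mode: Retreat

1. low_battery: (Manipulate) → mode=Approach action=lamp_flash
2. arrived: (Approach) → mode=Retreat action=lamp_flash
3. arrived: (Retreat) → mode=Manipulate action=spin_cw
4. low_battery: (Manipulate) → mode=Approach action=lamp_flash
5. arrived: (Approach) → mode=Retreat action=lamp_flash
6. target_lost: (Retreat) → mode=Manipulate action=arm_extend
7. arrived: (Manipulate) → mode=Retreat action=spin_cw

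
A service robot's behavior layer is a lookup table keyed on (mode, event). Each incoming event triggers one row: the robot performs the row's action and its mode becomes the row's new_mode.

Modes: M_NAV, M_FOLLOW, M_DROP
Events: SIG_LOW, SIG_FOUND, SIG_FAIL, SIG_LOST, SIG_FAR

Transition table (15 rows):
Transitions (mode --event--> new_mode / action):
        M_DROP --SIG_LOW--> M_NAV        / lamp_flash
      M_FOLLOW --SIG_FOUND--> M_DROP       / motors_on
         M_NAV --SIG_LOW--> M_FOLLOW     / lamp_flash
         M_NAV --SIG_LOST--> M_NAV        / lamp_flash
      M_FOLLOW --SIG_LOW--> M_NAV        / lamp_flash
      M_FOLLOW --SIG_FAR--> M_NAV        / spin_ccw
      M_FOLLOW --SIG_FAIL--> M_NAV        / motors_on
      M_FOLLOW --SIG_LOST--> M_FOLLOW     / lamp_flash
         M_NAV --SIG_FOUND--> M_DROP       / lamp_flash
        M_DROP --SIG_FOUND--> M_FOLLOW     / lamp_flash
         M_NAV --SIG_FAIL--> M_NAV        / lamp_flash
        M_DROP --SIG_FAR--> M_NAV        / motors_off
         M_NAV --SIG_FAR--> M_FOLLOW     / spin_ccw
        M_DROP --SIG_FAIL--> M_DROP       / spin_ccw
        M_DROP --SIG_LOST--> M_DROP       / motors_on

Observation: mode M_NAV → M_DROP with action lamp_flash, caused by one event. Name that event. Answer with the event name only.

SIG_FOUND

try SIG_LOW: (M_NAV, SIG_LOW) → (M_FOLLOW, lamp_flash)
try SIG_FOUND: (M_NAV, SIG_FOUND) → (M_DROP, lamp_flash)  ← matches
try SIG_FAIL: (M_NAV, SIG_FAIL) → (M_NAV, lamp_flash)
try SIG_LOST: (M_NAV, SIG_LOST) → (M_NAV, lamp_flash)
try SIG_FAR: (M_NAV, SIG_FAR) → (M_FOLLOW, spin_ccw)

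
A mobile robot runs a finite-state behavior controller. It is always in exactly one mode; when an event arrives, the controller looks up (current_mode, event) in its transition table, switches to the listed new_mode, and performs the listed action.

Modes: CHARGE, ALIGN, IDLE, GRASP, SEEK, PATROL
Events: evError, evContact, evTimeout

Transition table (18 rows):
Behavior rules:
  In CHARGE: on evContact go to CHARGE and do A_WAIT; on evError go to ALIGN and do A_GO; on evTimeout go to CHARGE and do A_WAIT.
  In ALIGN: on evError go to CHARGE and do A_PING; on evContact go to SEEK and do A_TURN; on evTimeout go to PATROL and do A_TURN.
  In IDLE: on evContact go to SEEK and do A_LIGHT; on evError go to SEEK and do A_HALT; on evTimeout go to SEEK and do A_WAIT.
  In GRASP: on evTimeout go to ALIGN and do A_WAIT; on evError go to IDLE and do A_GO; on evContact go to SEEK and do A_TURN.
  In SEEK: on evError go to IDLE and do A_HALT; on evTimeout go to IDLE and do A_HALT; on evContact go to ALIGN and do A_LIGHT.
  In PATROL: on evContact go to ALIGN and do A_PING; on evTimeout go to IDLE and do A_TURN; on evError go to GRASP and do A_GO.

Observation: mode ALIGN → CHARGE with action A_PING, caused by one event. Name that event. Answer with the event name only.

evError

try evError: (ALIGN, evError) → (CHARGE, A_PING)  ← matches
try evContact: (ALIGN, evContact) → (SEEK, A_TURN)
try evTimeout: (ALIGN, evTimeout) → (PATROL, A_TURN)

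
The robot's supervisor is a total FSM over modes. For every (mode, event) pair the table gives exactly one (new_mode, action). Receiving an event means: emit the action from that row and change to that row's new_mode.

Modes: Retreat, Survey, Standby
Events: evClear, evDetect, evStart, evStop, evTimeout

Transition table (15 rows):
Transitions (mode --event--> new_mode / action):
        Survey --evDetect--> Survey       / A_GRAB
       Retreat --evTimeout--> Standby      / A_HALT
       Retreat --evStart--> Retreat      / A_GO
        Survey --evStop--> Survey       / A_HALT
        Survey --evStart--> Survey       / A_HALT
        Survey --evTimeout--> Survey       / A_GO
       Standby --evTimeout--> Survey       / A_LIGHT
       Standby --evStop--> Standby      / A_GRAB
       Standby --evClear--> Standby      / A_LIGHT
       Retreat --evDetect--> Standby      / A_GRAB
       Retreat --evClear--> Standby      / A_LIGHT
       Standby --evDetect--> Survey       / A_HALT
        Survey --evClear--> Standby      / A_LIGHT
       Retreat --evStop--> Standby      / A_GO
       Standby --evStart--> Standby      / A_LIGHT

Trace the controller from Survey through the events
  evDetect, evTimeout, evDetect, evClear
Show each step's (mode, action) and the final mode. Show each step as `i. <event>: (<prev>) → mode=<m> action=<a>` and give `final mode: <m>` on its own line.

1. evDetect: (Survey) → mode=Survey action=A_GRAB
2. evTimeout: (Survey) → mode=Survey action=A_GO
3. evDetect: (Survey) → mode=Survey action=A_GRAB
4. evClear: (Survey) → mode=Standby action=A_LIGHT

final mode: Standby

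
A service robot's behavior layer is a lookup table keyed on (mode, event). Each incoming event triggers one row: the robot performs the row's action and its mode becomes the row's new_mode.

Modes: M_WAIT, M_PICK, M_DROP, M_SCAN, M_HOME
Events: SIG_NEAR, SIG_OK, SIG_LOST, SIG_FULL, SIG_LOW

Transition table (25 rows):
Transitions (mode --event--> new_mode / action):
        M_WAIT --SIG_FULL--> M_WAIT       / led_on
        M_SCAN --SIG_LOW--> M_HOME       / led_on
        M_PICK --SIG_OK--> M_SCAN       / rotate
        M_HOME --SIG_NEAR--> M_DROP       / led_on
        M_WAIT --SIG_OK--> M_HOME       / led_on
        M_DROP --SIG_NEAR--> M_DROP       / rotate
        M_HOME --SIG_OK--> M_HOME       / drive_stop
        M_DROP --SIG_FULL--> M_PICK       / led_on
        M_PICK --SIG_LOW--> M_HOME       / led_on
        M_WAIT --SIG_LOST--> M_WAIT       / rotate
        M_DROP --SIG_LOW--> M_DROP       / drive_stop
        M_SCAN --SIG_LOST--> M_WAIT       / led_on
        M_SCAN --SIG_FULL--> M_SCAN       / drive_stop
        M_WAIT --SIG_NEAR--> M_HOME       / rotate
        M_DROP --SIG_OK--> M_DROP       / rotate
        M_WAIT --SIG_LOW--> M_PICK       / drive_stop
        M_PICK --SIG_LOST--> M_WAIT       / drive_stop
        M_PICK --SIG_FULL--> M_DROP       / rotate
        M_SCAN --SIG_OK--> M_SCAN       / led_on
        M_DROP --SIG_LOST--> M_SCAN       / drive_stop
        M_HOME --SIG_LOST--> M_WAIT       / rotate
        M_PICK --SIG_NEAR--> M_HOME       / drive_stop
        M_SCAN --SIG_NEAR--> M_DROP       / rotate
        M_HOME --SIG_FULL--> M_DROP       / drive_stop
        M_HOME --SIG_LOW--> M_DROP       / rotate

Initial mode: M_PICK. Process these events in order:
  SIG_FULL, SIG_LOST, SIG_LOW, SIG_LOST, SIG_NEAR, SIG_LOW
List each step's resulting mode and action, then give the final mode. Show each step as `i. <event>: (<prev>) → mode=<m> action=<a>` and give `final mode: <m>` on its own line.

1. SIG_FULL: (M_PICK) → mode=M_DROP action=rotate
2. SIG_LOST: (M_DROP) → mode=M_SCAN action=drive_stop
3. SIG_LOW: (M_SCAN) → mode=M_HOME action=led_on
4. SIG_LOST: (M_HOME) → mode=M_WAIT action=rotate
5. SIG_NEAR: (M_WAIT) → mode=M_HOME action=rotate
6. SIG_LOW: (M_HOME) → mode=M_DROP action=rotate

final mode: M_DROP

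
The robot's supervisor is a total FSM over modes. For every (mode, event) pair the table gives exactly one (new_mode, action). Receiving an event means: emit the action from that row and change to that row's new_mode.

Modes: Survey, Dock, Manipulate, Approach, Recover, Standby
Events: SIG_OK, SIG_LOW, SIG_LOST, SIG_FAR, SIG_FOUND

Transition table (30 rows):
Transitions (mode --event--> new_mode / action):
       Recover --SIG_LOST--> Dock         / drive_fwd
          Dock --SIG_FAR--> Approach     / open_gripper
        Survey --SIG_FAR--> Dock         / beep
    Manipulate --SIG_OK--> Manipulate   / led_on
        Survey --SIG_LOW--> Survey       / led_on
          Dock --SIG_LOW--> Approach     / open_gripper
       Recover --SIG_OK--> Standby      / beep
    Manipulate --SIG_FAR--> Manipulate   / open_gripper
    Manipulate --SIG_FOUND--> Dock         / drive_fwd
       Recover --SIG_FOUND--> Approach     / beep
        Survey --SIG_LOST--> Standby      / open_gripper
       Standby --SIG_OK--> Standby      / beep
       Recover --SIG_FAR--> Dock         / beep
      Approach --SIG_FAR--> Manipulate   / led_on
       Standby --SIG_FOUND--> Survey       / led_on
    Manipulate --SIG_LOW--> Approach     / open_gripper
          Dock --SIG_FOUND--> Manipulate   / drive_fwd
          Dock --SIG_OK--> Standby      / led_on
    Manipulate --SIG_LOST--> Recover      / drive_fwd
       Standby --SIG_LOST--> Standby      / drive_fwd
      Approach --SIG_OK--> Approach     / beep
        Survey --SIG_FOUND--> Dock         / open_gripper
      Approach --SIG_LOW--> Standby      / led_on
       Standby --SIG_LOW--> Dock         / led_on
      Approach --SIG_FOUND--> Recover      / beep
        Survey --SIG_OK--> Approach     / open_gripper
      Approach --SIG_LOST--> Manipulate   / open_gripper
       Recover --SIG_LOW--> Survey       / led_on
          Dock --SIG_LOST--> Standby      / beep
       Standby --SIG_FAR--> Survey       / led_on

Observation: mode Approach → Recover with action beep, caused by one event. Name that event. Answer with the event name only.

SIG_FOUND

try SIG_OK: (Approach, SIG_OK) → (Approach, beep)
try SIG_LOW: (Approach, SIG_LOW) → (Standby, led_on)
try SIG_LOST: (Approach, SIG_LOST) → (Manipulate, open_gripper)
try SIG_FAR: (Approach, SIG_FAR) → (Manipulate, led_on)
try SIG_FOUND: (Approach, SIG_FOUND) → (Recover, beep)  ← matches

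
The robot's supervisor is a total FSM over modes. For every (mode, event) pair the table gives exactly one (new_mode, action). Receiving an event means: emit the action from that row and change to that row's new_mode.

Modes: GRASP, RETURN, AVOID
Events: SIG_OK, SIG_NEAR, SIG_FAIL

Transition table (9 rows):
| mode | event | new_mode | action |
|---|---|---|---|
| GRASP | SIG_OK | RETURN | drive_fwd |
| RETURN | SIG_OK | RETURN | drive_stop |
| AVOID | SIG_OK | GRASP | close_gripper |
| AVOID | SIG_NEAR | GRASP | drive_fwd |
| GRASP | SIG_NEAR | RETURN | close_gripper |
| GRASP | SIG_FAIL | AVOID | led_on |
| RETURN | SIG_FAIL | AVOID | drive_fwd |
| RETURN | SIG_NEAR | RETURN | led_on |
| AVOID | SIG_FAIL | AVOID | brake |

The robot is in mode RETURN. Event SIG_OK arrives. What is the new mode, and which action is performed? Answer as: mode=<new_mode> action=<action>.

current mode = RETURN; filter table to that mode:
  (RETURN, SIG_OK) → (RETURN, drive_stop)  ← event matches
  (RETURN, SIG_FAIL) → (AVOID, drive_fwd)
  (RETURN, SIG_NEAR) → (RETURN, led_on)
event = SIG_OK selects (RETURN, drive_stop)

mode=RETURN action=drive_stop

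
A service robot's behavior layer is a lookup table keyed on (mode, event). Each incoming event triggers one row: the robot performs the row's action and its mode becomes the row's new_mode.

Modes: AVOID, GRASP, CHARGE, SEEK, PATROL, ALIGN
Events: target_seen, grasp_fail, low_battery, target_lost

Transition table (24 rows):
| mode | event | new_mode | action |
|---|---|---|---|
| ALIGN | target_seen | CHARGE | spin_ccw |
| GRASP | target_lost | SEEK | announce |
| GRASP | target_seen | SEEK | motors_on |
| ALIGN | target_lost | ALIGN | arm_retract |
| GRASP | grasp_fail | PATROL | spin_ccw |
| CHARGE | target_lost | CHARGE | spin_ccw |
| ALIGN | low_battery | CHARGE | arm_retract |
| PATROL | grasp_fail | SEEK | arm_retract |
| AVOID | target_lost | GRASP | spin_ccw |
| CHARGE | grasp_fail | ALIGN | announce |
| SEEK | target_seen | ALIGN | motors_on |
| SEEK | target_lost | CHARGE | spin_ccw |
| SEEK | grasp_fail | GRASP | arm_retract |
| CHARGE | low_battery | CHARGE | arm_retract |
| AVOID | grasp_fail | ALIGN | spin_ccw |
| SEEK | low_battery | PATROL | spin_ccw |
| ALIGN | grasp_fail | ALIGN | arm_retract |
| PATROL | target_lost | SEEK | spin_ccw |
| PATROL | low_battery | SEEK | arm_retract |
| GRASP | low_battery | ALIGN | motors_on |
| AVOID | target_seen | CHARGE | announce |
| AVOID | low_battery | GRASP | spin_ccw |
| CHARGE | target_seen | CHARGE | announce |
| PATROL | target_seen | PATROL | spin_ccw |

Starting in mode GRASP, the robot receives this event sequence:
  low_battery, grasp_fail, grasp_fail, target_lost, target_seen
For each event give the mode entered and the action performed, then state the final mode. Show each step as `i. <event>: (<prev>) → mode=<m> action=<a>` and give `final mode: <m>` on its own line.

1. low_battery: (GRASP) → mode=ALIGN action=motors_on
2. grasp_fail: (ALIGN) → mode=ALIGN action=arm_retract
3. grasp_fail: (ALIGN) → mode=ALIGN action=arm_retract
4. target_lost: (ALIGN) → mode=ALIGN action=arm_retract
5. target_seen: (ALIGN) → mode=CHARGE action=spin_ccw

final mode: CHARGE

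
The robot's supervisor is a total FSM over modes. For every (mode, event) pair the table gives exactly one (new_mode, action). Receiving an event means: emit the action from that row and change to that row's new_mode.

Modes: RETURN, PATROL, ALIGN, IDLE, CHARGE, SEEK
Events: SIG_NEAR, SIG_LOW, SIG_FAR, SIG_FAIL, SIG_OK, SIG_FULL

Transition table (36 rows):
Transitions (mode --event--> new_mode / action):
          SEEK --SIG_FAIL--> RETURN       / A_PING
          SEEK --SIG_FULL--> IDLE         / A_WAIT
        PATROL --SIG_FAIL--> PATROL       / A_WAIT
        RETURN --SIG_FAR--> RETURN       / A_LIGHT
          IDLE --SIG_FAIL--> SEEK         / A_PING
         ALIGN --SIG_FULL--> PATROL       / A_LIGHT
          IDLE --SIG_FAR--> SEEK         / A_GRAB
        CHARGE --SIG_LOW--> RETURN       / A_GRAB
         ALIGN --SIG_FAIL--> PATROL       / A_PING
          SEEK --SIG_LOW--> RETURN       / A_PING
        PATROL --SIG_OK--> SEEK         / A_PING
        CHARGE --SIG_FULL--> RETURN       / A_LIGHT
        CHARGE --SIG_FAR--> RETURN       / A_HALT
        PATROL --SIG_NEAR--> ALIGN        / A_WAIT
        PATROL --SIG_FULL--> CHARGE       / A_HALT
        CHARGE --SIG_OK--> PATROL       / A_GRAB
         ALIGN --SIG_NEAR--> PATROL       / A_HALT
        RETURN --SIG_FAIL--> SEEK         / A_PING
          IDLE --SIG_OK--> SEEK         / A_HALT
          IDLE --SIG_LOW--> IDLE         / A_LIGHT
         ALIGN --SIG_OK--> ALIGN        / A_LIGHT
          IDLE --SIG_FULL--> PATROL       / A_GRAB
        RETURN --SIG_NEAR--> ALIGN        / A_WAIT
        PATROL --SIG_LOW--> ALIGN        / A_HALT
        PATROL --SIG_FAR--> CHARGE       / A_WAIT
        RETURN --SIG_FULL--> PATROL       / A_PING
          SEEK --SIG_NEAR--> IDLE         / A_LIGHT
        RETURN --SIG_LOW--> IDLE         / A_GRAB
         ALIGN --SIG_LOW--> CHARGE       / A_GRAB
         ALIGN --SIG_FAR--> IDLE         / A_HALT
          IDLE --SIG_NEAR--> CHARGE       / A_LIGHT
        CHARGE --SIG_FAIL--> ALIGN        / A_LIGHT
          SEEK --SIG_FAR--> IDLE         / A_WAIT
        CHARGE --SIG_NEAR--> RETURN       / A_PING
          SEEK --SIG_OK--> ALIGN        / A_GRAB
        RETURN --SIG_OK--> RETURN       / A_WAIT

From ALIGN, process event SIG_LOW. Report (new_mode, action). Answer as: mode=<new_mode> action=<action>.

mode=CHARGE action=A_GRAB

current mode = ALIGN; filter table to that mode:
  (ALIGN, SIG_FULL) → (PATROL, A_LIGHT)
  (ALIGN, SIG_FAIL) → (PATROL, A_PING)
  (ALIGN, SIG_NEAR) → (PATROL, A_HALT)
  (ALIGN, SIG_OK) → (ALIGN, A_LIGHT)
  (ALIGN, SIG_LOW) → (CHARGE, A_GRAB)  ← event matches
  (ALIGN, SIG_FAR) → (IDLE, A_HALT)
event = SIG_LOW selects (CHARGE, A_GRAB)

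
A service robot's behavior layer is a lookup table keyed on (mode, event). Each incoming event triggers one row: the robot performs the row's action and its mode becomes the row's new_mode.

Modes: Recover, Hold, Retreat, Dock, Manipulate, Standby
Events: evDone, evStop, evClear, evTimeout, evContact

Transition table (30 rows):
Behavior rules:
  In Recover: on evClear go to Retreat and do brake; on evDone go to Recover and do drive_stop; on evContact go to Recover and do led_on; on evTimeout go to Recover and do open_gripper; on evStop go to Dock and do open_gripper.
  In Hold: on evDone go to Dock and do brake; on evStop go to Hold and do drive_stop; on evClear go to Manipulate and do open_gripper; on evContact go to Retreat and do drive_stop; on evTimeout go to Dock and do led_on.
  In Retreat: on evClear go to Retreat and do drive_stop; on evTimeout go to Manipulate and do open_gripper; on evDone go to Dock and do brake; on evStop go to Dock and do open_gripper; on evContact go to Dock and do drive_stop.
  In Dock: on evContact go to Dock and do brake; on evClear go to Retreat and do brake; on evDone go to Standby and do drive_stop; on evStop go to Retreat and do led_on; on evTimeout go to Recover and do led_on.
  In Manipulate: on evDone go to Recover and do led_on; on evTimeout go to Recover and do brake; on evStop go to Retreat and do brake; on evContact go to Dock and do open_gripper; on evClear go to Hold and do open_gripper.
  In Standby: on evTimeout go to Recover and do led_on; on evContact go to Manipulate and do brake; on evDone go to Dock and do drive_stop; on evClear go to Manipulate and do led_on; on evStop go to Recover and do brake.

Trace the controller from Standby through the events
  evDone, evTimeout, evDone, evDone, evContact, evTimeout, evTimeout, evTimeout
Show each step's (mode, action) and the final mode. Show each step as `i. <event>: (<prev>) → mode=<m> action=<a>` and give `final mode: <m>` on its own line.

1. evDone: (Standby) → mode=Dock action=drive_stop
2. evTimeout: (Dock) → mode=Recover action=led_on
3. evDone: (Recover) → mode=Recover action=drive_stop
4. evDone: (Recover) → mode=Recover action=drive_stop
5. evContact: (Recover) → mode=Recover action=led_on
6. evTimeout: (Recover) → mode=Recover action=open_gripper
7. evTimeout: (Recover) → mode=Recover action=open_gripper
8. evTimeout: (Recover) → mode=Recover action=open_gripper

final mode: Recover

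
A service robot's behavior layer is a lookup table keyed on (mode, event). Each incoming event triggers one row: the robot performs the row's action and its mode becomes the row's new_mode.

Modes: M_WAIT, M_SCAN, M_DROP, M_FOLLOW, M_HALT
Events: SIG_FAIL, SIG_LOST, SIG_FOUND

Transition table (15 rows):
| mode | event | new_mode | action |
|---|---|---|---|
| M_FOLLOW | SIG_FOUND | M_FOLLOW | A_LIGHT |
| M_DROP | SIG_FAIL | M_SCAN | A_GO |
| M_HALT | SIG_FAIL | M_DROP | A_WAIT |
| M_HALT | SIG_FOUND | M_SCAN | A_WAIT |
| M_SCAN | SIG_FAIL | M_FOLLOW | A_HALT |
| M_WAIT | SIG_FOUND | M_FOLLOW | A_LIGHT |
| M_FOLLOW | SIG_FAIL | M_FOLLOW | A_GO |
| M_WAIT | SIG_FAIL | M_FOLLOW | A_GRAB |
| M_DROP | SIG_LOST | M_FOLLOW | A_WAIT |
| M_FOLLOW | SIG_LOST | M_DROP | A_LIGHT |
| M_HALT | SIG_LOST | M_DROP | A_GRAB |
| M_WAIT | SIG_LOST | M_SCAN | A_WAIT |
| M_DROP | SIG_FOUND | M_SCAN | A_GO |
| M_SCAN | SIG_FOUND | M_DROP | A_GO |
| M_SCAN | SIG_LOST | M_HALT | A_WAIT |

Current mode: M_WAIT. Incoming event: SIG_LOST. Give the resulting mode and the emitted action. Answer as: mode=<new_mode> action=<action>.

current mode = M_WAIT; filter table to that mode:
  (M_WAIT, SIG_FOUND) → (M_FOLLOW, A_LIGHT)
  (M_WAIT, SIG_FAIL) → (M_FOLLOW, A_GRAB)
  (M_WAIT, SIG_LOST) → (M_SCAN, A_WAIT)  ← event matches
event = SIG_LOST selects (M_SCAN, A_WAIT)

mode=M_SCAN action=A_WAIT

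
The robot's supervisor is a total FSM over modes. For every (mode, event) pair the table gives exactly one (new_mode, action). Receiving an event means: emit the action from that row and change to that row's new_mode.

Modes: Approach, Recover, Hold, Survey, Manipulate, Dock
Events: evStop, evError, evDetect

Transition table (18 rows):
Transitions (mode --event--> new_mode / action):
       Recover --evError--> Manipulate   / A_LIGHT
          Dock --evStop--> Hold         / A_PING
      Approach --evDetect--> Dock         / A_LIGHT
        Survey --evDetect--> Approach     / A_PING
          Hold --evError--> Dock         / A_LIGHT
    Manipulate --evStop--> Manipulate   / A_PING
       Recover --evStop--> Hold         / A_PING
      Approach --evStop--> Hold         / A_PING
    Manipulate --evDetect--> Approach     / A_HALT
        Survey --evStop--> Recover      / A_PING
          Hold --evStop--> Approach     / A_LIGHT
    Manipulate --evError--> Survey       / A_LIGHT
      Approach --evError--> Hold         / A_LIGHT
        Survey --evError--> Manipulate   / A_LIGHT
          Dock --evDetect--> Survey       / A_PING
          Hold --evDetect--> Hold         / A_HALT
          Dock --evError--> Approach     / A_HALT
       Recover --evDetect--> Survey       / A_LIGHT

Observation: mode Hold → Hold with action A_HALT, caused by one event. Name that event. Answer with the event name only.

evDetect

try evStop: (Hold, evStop) → (Approach, A_LIGHT)
try evError: (Hold, evError) → (Dock, A_LIGHT)
try evDetect: (Hold, evDetect) → (Hold, A_HALT)  ← matches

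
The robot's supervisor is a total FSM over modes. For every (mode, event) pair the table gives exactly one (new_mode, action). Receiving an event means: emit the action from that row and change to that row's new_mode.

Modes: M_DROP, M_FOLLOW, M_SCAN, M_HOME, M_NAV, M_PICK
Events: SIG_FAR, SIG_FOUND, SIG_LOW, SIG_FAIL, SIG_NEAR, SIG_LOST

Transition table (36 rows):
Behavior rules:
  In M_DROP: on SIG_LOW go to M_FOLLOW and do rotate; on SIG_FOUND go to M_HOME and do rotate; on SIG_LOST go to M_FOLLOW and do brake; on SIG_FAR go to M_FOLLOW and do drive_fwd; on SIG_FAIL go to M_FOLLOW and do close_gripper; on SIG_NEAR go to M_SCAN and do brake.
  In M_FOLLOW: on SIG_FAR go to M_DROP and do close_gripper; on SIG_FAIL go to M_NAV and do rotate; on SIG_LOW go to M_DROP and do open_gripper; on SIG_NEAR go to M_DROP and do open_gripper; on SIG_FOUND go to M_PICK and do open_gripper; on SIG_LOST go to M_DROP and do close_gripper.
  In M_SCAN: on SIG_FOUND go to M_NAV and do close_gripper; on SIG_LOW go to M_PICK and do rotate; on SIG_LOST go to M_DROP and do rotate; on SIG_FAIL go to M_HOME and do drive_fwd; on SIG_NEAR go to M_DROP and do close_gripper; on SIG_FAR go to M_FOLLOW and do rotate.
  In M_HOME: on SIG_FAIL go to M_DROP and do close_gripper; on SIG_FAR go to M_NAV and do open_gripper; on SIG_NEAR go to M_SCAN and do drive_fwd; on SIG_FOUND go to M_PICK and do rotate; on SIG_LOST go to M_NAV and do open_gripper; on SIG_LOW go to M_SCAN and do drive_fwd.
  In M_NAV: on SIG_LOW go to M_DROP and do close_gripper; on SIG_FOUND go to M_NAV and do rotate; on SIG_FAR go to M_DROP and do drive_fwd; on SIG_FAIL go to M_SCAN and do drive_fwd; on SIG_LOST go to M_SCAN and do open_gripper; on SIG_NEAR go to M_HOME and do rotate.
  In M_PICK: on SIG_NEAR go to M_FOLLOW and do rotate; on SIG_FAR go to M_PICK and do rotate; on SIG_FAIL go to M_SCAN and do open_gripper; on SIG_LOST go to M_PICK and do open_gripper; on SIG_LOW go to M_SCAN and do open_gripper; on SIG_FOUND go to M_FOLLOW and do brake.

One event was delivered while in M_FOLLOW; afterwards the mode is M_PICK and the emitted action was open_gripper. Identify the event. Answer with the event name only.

SIG_FOUND

try SIG_FAR: (M_FOLLOW, SIG_FAR) → (M_DROP, close_gripper)
try SIG_FOUND: (M_FOLLOW, SIG_FOUND) → (M_PICK, open_gripper)  ← matches
try SIG_LOW: (M_FOLLOW, SIG_LOW) → (M_DROP, open_gripper)
try SIG_FAIL: (M_FOLLOW, SIG_FAIL) → (M_NAV, rotate)
try SIG_NEAR: (M_FOLLOW, SIG_NEAR) → (M_DROP, open_gripper)
try SIG_LOST: (M_FOLLOW, SIG_LOST) → (M_DROP, close_gripper)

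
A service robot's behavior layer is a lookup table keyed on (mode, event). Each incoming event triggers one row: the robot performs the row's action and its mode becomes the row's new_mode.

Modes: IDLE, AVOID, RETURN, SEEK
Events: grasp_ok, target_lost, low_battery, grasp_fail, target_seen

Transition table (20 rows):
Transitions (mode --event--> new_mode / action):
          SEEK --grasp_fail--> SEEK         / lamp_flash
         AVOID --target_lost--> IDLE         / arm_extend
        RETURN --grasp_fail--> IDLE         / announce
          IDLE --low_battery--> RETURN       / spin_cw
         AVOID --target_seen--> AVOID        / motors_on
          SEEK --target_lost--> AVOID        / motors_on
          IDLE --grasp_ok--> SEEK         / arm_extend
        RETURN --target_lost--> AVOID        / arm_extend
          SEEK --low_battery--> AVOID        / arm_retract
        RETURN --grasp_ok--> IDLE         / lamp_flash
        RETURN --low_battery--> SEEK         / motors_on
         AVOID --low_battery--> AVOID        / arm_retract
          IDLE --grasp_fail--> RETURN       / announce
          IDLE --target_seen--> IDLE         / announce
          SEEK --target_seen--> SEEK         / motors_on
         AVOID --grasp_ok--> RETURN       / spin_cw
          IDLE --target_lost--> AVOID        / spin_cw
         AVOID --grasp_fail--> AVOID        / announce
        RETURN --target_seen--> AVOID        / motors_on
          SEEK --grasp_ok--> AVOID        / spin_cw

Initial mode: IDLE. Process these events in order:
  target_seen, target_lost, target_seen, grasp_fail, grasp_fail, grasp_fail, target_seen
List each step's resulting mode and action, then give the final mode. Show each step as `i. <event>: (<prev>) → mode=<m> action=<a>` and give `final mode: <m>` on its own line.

1. target_seen: (IDLE) → mode=IDLE action=announce
2. target_lost: (IDLE) → mode=AVOID action=spin_cw
3. target_seen: (AVOID) → mode=AVOID action=motors_on
4. grasp_fail: (AVOID) → mode=AVOID action=announce
5. grasp_fail: (AVOID) → mode=AVOID action=announce
6. grasp_fail: (AVOID) → mode=AVOID action=announce
7. target_seen: (AVOID) → mode=AVOID action=motors_on

final mode: AVOID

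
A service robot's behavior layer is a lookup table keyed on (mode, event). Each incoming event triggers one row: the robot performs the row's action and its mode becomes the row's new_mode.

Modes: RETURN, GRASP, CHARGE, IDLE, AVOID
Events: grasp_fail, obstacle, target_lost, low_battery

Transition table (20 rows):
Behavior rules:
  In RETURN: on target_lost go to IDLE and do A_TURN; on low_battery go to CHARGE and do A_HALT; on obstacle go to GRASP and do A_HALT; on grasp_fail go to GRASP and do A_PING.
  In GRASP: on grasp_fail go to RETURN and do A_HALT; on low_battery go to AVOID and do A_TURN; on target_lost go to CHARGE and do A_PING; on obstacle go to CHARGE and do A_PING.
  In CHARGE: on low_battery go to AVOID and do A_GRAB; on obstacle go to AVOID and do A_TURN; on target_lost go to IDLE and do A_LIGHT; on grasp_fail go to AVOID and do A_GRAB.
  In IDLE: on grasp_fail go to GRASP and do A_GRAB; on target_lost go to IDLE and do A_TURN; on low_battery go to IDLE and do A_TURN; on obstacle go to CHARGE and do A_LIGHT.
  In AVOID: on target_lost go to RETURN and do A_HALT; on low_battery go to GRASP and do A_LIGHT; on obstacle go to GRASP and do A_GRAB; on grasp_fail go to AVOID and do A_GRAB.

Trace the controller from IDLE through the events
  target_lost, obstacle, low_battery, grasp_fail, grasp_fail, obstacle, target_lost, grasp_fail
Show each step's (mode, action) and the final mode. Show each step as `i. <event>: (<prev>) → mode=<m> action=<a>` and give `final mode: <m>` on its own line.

final mode: AVOID

1. target_lost: (IDLE) → mode=IDLE action=A_TURN
2. obstacle: (IDLE) → mode=CHARGE action=A_LIGHT
3. low_battery: (CHARGE) → mode=AVOID action=A_GRAB
4. grasp_fail: (AVOID) → mode=AVOID action=A_GRAB
5. grasp_fail: (AVOID) → mode=AVOID action=A_GRAB
6. obstacle: (AVOID) → mode=GRASP action=A_GRAB
7. target_lost: (GRASP) → mode=CHARGE action=A_PING
8. grasp_fail: (CHARGE) → mode=AVOID action=A_GRAB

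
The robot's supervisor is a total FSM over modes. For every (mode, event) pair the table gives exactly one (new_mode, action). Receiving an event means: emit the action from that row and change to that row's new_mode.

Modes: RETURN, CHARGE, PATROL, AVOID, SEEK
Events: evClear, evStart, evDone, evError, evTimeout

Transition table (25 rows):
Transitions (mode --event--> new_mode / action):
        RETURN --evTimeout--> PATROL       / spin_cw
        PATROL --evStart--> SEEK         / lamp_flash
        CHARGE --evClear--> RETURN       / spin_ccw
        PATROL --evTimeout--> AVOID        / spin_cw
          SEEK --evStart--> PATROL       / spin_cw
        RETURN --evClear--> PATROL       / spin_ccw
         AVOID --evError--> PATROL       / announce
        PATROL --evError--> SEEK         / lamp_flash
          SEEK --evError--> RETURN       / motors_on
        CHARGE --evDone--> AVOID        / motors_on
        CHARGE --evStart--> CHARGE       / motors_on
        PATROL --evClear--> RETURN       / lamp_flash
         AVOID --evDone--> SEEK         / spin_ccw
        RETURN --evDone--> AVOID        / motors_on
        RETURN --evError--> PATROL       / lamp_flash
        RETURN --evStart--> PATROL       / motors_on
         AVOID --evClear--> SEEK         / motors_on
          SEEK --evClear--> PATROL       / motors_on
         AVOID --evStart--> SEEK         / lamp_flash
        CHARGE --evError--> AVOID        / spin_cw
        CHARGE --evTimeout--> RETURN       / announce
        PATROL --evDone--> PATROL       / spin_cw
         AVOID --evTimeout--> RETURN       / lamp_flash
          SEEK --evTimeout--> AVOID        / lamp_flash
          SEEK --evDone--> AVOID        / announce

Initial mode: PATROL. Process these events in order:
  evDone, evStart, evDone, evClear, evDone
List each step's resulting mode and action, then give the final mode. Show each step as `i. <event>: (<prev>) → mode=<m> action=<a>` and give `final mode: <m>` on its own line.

1. evDone: (PATROL) → mode=PATROL action=spin_cw
2. evStart: (PATROL) → mode=SEEK action=lamp_flash
3. evDone: (SEEK) → mode=AVOID action=announce
4. evClear: (AVOID) → mode=SEEK action=motors_on
5. evDone: (SEEK) → mode=AVOID action=announce

final mode: AVOID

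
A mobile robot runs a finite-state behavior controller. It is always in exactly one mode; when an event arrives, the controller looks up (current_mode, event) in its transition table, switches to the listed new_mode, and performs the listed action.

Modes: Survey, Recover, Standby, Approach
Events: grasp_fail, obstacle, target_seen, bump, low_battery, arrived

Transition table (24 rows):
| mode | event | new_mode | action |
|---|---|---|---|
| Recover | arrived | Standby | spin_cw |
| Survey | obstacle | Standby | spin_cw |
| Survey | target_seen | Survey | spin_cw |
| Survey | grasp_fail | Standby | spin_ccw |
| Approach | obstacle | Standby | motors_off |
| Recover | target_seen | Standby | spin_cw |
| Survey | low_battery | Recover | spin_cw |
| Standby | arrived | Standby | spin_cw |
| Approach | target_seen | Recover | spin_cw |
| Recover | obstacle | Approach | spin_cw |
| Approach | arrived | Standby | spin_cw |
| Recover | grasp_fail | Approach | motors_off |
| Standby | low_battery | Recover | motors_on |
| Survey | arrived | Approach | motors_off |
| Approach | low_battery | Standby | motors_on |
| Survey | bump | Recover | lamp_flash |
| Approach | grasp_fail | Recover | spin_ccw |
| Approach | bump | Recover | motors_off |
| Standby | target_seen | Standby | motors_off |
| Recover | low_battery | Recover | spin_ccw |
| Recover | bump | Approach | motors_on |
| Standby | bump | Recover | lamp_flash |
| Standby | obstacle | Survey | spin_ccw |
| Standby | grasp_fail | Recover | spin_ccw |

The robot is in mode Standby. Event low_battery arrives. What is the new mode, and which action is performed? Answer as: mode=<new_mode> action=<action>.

mode=Recover action=motors_on

current mode = Standby; filter table to that mode:
  (Standby, arrived) → (Standby, spin_cw)
  (Standby, low_battery) → (Recover, motors_on)  ← event matches
  (Standby, target_seen) → (Standby, motors_off)
  (Standby, bump) → (Recover, lamp_flash)
  (Standby, obstacle) → (Survey, spin_ccw)
  (Standby, grasp_fail) → (Recover, spin_ccw)
event = low_battery selects (Recover, motors_on)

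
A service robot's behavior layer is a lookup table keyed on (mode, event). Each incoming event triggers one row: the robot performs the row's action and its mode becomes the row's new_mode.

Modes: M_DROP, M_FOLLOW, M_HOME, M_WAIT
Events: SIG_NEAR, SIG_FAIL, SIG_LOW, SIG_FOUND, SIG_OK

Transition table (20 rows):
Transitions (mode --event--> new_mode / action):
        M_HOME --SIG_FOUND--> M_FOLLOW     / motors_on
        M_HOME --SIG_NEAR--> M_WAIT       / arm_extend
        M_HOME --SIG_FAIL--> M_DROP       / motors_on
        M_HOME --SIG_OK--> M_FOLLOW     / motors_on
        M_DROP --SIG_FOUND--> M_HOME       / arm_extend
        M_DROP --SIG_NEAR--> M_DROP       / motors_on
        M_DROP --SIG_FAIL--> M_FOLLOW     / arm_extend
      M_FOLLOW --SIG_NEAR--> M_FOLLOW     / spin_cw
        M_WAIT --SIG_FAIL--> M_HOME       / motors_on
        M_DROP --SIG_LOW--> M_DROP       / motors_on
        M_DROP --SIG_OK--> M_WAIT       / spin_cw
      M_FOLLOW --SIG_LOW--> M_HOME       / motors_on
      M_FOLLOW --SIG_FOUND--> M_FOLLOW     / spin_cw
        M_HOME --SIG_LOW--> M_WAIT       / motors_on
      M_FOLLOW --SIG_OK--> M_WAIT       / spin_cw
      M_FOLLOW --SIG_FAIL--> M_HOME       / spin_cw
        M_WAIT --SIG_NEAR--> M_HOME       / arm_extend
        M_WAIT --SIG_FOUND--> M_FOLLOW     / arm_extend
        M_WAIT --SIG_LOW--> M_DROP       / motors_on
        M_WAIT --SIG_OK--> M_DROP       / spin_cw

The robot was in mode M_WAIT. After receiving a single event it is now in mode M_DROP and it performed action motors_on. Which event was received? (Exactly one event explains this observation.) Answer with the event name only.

try SIG_NEAR: (M_WAIT, SIG_NEAR) → (M_HOME, arm_extend)
try SIG_FAIL: (M_WAIT, SIG_FAIL) → (M_HOME, motors_on)
try SIG_LOW: (M_WAIT, SIG_LOW) → (M_DROP, motors_on)  ← matches
try SIG_FOUND: (M_WAIT, SIG_FOUND) → (M_FOLLOW, arm_extend)
try SIG_OK: (M_WAIT, SIG_OK) → (M_DROP, spin_cw)

SIG_LOW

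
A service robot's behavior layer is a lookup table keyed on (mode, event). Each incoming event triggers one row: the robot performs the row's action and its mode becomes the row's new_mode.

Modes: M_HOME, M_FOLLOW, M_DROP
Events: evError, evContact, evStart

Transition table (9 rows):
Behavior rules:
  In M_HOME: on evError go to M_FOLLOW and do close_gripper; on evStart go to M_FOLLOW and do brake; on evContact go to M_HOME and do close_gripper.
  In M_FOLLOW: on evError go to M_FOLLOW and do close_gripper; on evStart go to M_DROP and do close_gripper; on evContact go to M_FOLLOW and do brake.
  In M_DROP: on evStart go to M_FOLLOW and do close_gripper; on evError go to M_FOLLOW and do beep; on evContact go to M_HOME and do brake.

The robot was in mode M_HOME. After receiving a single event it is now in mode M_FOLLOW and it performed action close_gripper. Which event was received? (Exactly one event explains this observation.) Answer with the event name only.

evError

try evError: (M_HOME, evError) → (M_FOLLOW, close_gripper)  ← matches
try evContact: (M_HOME, evContact) → (M_HOME, close_gripper)
try evStart: (M_HOME, evStart) → (M_FOLLOW, brake)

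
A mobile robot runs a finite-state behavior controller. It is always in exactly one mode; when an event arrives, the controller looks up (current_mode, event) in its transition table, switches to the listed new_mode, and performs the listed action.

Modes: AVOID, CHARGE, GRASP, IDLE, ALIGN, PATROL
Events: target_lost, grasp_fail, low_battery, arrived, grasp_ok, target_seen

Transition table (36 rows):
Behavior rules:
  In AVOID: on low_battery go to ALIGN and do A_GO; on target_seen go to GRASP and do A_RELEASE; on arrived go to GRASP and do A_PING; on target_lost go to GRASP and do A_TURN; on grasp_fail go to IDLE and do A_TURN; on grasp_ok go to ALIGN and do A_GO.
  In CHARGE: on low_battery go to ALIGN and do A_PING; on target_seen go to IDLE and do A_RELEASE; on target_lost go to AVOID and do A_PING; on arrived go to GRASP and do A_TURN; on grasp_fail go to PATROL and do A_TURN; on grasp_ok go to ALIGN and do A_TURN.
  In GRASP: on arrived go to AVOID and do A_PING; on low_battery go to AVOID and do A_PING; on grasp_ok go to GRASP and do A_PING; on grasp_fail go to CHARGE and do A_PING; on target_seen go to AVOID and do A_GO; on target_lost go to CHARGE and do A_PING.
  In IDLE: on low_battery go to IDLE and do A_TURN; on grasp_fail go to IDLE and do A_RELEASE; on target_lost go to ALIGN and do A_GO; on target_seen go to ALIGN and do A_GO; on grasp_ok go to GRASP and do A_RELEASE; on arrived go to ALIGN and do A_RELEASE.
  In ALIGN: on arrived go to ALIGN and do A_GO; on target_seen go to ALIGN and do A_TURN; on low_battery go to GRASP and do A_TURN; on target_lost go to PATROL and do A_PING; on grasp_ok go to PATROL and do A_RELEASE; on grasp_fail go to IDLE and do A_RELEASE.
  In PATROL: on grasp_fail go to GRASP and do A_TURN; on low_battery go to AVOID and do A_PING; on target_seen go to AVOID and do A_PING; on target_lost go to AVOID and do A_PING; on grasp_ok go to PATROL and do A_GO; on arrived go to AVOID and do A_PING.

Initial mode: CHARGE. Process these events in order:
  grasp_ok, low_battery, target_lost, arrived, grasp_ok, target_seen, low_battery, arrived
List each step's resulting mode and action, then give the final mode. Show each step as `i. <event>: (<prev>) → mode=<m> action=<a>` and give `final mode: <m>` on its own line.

1. grasp_ok: (CHARGE) → mode=ALIGN action=A_TURN
2. low_battery: (ALIGN) → mode=GRASP action=A_TURN
3. target_lost: (GRASP) → mode=CHARGE action=A_PING
4. arrived: (CHARGE) → mode=GRASP action=A_TURN
5. grasp_ok: (GRASP) → mode=GRASP action=A_PING
6. target_seen: (GRASP) → mode=AVOID action=A_GO
7. low_battery: (AVOID) → mode=ALIGN action=A_GO
8. arrived: (ALIGN) → mode=ALIGN action=A_GO

final mode: ALIGN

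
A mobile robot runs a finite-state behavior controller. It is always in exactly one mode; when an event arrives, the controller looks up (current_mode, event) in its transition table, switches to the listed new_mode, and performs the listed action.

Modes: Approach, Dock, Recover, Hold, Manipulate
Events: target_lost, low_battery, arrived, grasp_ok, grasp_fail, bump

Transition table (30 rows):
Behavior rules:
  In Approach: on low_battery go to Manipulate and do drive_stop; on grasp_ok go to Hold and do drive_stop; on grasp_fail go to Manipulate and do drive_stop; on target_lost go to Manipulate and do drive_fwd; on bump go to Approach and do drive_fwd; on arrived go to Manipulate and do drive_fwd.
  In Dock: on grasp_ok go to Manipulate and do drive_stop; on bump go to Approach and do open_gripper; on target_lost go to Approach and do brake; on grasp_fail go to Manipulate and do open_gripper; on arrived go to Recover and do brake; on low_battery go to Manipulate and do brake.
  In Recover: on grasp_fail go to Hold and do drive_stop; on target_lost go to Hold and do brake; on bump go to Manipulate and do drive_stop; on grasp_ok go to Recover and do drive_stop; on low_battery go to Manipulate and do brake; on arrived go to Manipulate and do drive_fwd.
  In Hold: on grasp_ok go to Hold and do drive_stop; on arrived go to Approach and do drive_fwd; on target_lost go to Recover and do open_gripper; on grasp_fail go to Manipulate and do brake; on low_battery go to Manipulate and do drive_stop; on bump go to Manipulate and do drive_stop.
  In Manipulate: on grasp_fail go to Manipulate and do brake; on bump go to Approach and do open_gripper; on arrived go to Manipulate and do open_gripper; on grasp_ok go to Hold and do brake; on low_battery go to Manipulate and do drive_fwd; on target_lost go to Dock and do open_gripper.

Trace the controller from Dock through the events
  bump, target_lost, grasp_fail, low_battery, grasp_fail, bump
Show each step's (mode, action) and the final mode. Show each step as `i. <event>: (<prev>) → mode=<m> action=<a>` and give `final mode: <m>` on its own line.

final mode: Approach

1. bump: (Dock) → mode=Approach action=open_gripper
2. target_lost: (Approach) → mode=Manipulate action=drive_fwd
3. grasp_fail: (Manipulate) → mode=Manipulate action=brake
4. low_battery: (Manipulate) → mode=Manipulate action=drive_fwd
5. grasp_fail: (Manipulate) → mode=Manipulate action=brake
6. bump: (Manipulate) → mode=Approach action=open_gripper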